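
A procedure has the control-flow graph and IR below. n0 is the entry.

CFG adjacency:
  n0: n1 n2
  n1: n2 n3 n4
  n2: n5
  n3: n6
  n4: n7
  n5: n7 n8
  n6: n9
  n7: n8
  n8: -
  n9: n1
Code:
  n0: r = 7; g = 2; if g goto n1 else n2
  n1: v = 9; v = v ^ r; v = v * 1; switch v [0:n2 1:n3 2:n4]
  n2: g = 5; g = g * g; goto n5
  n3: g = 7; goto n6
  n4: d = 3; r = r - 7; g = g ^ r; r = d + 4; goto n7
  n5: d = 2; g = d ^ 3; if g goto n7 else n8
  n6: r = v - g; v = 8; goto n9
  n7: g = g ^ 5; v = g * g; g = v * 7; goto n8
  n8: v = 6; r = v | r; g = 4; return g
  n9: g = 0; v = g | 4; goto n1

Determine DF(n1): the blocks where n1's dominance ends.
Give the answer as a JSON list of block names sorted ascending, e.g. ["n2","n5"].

idom tree: n1←n0 n2←n0 n3←n1 n4←n1 n5←n2 n6←n3 n7←n0 n8←n0 n9←n6
Dom at joins:
  n1: preds {n0,n9}: {n0} ∩ {n0,n1,n3,n6,n9} = {n0}; idom=n0
  n2: preds {n0,n1}: {n0} ∩ {n0,n1} = {n0}; idom=n0
  n7: preds {n4,n5}: {n0,n1,n4} ∩ {n0,n2,n5} = {n0}; idom=n0
  n8: preds {n5,n7}: {n0,n2,n5} ∩ {n0,n7} = {n0}; idom=n0

DF derivation:
  join n1 pred n0: · stop@n0
  join n1 pred n9: n9→n6→n3→n1 stop@n0
  join n2 pred n0: · stop@n0
  join n2 pred n1: n1 stop@n0
  join n7 pred n4: n4→n1 stop@n0
  join n7 pred n5: n5→n2 stop@n0
  join n8 pred n5: n5→n2 stop@n0
  join n8 pred n7: n7 stop@n0
  n0: DF=∅
  n1: DF={n1,n2,n7}
  n2: DF={n7,n8}
  n3: DF={n1}
  n4: DF={n7}
  n5: DF={n7,n8}
  n6: DF={n1}
  n7: DF={n8}
  n8: DF=∅
  n9: DF={n1}

DF(n1) = ["n1", "n2", "n7"]

Answer: ["n1", "n2", "n7"]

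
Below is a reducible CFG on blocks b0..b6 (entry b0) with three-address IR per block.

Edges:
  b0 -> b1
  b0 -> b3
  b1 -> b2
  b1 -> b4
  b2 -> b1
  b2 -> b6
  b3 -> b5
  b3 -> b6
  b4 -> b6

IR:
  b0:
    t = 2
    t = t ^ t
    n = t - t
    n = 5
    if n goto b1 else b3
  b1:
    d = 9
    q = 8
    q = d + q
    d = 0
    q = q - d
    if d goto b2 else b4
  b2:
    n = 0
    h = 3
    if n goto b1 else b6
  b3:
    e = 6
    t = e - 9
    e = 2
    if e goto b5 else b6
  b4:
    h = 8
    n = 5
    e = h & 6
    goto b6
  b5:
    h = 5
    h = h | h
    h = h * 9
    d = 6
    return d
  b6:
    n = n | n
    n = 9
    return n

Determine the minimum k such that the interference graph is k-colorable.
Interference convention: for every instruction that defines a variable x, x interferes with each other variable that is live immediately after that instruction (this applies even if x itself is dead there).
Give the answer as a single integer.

def/use:
  b0 def {n,t} use ∅
  b1 def {d,q} use ∅
  b2 def {h,n} use ∅
  b3 def {e,t} use ∅
  b4 def {e,h,n} use ∅
  b5 def {d,h} use ∅
  b6 def {n} use {n}

Liveness:
  live b0: ∅→{n}
  live b1: ∅→∅
  live b2: ∅→{n}
  live b3: {n}→{n}
  live b4: ∅→{n}
  live b5: ∅→∅
  live b6: {n}→∅

Conflict graph:
  d: {q}
  e: {n}
  h: {n}
  n: {e,h,t}
  q: {d}
  t: {n}

Chromatic number:
  clique {d,q} ⇒ need ≥ 2
  2-colouring: r0={d,n}  r1={e,h,q,t}
  χ = 2

Answer: 2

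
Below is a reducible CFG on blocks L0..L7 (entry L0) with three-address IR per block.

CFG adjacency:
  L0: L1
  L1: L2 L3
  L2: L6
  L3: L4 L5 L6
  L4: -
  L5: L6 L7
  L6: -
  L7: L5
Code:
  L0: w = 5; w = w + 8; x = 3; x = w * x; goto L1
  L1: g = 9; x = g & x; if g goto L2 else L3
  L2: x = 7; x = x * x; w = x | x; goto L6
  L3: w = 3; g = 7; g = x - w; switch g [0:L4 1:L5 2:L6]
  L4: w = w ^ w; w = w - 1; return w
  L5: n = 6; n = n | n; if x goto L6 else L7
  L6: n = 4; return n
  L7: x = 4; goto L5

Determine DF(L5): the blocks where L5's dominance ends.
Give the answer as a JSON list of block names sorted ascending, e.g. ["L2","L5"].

Answer: ["L5", "L6"]

Derivation:
idom tree: L1←L0 L2←L1 L3←L1 L4←L3 L5←L3 L6←L1 L7←L5
Join-block Dom:
  L5: preds {L3,L7}: {L0,L1,L3} ∩ {L0,L1,L3,L5,L7} = {L0,L1,L3}; idom=L3
  L6: preds {L2,L3,L5}: {L0,L1,L2} ∩ {L0,L1,L3} ∩ {L0,L1,L3,L5} = {L0,L1}; idom=L1

Frontier:
  join L5 pred L3: · stop@L3
  join L5 pred L7: L7→L5 stop@L3
  join L6 pred L2: L2 stop@L1
  join L6 pred L3: L3 stop@L1
  join L6 pred L5: L5→L3 stop@L1
  DF(L0)=∅
  DF(L1)=∅
  DF(L2)={L6}
  DF(L3)={L6}
  DF(L4)=∅
  DF(L5)={L5,L6}
  DF(L6)=∅
  DF(L7)={L5}

DF(L5) = ["L5", "L6"]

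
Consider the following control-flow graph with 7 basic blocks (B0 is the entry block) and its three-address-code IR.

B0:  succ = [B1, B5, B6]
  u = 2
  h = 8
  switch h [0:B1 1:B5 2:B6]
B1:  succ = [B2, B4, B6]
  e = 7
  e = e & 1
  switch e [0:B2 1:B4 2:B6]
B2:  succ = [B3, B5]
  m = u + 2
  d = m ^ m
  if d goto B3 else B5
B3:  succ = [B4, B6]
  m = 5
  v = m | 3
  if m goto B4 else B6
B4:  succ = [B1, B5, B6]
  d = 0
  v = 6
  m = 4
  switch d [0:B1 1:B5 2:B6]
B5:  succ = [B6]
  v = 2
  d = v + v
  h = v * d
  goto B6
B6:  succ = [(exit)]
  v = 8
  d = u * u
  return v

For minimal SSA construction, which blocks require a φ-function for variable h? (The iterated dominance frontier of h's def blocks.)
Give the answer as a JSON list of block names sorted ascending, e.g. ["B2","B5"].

Answer: ["B6"]

Working:
idom tree: B1←B0 B2←B1 B3←B2 B4←B1 B5←B0 B6←B0
Dom at joins:
  B1: preds {B0,B4}: {B0} ∩ {B0,B1,B4} = {B0}; idom=B0
  B4: preds {B1,B3}: {B0,B1} ∩ {B0,B1,B2,B3} = {B0,B1}; idom=B1
  B5: preds {B0,B2,B4}: {B0} ∩ {B0,B1,B2} ∩ {B0,B1,B4} = {B0}; idom=B0
  B6: preds {B0,B1,B3,B4,B5}: {B0} ∩ {B0,B1} ∩ {B0,B1,B2,B3} ∩ {B0,B1,B4} ∩ {B0,B5} = {B0}; idom=B0

DF derivation:
  join B1 pred B0: · stop@B0
  join B1 pred B4: B4→B1 stop@B0
  join B4 pred B1: · stop@B1
  join B4 pred B3: B3→B2 stop@B1
  join B5 pred B0: · stop@B0
  join B5 pred B2: B2→B1 stop@B0
  join B5 pred B4: B4→B1 stop@B0
  join B6 pred B0: · stop@B0
  join B6 pred B1: B1 stop@B0
  join B6 pred B3: B3→B2→B1 stop@B0
  join B6 pred B4: B4→B1 stop@B0
  join B6 pred B5: B5 stop@B0
  B0: DF=∅
  B1: DF={B1,B5,B6}
  B2: DF={B4,B5,B6}
  B3: DF={B4,B6}
  B4: DF={B1,B5,B6}
  B5: DF={B6}
  B6: DF=∅

φ for h: defs {B0,B5}
  DF⁺ = {B6}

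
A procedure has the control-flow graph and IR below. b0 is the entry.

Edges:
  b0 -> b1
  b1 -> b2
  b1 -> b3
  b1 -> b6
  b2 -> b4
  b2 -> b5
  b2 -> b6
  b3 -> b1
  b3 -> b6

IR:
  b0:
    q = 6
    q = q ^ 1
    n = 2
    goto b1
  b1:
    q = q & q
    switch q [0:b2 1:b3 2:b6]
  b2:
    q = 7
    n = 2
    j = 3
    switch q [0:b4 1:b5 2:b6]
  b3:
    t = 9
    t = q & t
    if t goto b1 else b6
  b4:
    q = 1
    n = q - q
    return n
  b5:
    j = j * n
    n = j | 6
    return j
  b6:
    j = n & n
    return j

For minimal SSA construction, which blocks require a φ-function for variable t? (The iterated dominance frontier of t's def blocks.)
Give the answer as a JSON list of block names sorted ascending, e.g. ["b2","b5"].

Answer: ["b1", "b6"]

Working:
idom tree: b1←b0 b2←b1 b3←b1 b4←b2 b5←b2 b6←b1
Dom∩ at merges:
  b1: preds {b0,b3}: {b0} ∩ {b0,b1,b3} = {b0}; idom=b0
  b6: preds {b1,b2,b3}: {b0,b1} ∩ {b0,b1,b2} ∩ {b0,b1,b3} = {b0,b1}; idom=b1

Frontier:
  b1←b0: walk · to b0
  b1←b3: walk b3→b1 to b0
  b6←b1: walk · to b1
  b6←b2: walk b2 to b1
  b6←b3: walk b3 to b1
  b0: DF=∅
  b1: DF={b1}
  b2: DF={b6}
  b3: DF={b1,b6}
  b4: DF=∅
  b5: DF=∅
  b6: DF=∅

φ for t: defs {b3}
  DF⁺ = {b1,b6}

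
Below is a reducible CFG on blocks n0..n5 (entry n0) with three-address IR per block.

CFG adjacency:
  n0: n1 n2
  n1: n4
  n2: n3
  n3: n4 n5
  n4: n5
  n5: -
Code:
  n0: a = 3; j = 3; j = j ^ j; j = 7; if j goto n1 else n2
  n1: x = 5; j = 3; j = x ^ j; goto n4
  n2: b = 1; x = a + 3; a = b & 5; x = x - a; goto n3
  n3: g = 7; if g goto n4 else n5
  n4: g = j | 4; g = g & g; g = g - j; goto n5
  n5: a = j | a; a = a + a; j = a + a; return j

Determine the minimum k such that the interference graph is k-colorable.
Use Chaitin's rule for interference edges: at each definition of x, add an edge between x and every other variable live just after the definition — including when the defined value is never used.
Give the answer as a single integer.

Answer: 4

Working:
def/use:
  n0 def {a,j} use ∅
  n1 def {j,x} use ∅
  n2 def {a,b,x} use {a}
  n3 def {g} use ∅
  n4 def {g} use {j}
  n5 def {a,j} use {a,j}

Live sets:
  live n0: ∅→{a,j}
  live n1: {a}→{a,j}
  live n2: {a,j}→{a,j}
  live n3: {a,j}→{a,j}
  live n4: {a,j}→{a,j}
  live n5: {a,j}→∅

Interfere edges:
  a↔{b,g,j,x}
  b↔{a,j,x}
  g↔{a,j}
  j↔{a,b,g,x}
  x↔{a,b,j}

Colouring:
  lower bound: {a,b,j,x} mutually conflict ⇒ χ ≥ 4
  4-colouring: R0={a}  R1={j}  R2={b,g}  R3={x}
  χ = 4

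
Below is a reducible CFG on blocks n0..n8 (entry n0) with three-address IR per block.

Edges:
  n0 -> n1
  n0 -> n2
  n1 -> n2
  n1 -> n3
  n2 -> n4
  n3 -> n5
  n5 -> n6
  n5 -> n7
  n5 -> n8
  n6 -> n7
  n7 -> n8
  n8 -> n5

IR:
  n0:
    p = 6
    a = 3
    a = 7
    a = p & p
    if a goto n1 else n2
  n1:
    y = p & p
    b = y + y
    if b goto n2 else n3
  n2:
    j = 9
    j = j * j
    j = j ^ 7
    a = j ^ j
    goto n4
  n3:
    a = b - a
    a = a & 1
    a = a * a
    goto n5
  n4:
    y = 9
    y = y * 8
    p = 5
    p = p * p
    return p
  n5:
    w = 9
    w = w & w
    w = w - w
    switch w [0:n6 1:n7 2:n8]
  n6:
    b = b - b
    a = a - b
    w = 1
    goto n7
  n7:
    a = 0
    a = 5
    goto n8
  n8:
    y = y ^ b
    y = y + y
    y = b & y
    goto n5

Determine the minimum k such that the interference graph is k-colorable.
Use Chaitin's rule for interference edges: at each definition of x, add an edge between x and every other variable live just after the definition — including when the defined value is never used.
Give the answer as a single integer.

Per-block:
  n0: def={a,p} ue=∅
  n1: def={b,y} ue={p}
  n2: def={a,j} ue=∅
  n3: def={a} ue={a,b}
  n4: def={p,y} ue=∅
  n5: def={w} ue=∅
  n6: def={a,b,w} ue={a,b}
  n7: def={a} ue=∅
  n8: def={y} ue={b,y}

Backward fixpoint:
  n0 li=∅ lo={a,p}
  n1 li={a,p} lo={a,b,y}
  n2 li=∅ lo=∅
  n3 li={a,b,y} lo={a,b,y}
  n4 li=∅ lo=∅
  n5 li={a,b,y} lo={a,b,y}
  n6 li={a,b,y} lo={b,y}
  n7 li={b,y} lo={a,b,y}
  n8 li={a,b,y} lo={a,b,y}

Interference:
  a — {b,p,w,y}
  b — {a,w,y}
  j — ∅
  p — {a}
  w — {a,b,y}
  y — {a,b,w}

Registers:
  {a,b,w,y} pairwise interfere (4-clique) ⇒ χ ≥ 4
  assign a→r0 b→r1 j→r0 p→r1 w→r2 y→r3 — no edge inside a register ⇒ χ ≤ 4
  χ = 4

Answer: 4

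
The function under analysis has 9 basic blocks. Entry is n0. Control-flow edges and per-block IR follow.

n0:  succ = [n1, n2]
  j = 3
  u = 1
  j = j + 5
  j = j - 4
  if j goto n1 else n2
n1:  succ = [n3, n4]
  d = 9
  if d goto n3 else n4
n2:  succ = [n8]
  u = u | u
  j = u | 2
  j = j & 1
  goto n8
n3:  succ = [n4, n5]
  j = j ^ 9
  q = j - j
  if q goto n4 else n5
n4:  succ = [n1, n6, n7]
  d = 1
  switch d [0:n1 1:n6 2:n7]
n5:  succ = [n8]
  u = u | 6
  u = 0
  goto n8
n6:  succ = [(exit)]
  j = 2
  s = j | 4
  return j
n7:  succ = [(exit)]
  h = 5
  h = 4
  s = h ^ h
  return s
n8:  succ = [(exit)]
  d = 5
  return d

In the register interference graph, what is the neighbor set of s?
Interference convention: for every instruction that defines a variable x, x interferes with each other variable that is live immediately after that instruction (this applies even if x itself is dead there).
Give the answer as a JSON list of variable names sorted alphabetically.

Block summaries:
  n0: {j,u} / ∅
  n1: {d} / ∅
  n2: {j,u} / {u}
  n3: {j,q} / {j}
  n4: {d} / ∅
  n5: {u} / {u}
  n6: {j,s} / ∅
  n7: {h,s} / ∅
  n8: {d} / ∅

Liveness:
  n0: in=∅ out={j,u}
  n1: in={j,u} out={j,u}
  n2: in={u} out=∅
  n3: in={j,u} out={j,u}
  n4: in={j,u} out={j,u}
  n5: in={u} out=∅
  n6: in=∅ out=∅
  n7: in=∅ out=∅
  n8: in=∅ out=∅

Conflict graph:
  d — {j,u}
  h — ∅
  j — {d,q,s,u}
  q — {j,u}
  s — {j}
  u — {d,j,q}

N(s) = ["j"]

Answer: ["j"]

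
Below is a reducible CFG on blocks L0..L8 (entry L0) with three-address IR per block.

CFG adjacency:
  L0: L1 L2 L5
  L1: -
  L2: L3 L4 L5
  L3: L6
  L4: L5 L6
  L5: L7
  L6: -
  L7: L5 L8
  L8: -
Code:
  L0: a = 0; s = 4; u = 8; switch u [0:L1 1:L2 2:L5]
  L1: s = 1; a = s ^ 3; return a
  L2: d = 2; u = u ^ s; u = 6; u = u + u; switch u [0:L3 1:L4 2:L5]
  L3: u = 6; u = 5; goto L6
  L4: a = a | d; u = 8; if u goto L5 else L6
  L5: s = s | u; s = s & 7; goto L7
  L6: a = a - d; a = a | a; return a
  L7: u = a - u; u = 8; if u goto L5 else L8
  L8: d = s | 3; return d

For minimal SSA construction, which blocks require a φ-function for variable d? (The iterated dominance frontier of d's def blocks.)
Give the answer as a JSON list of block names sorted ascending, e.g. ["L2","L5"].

Answer: ["L5"]

Analysis:
idom tree: L1←L0 L2←L0 L3←L2 L4←L2 L5←L0 L6←L2 L7←L5 L8←L7
Join-block Dom:
  L5: preds {L0,L2,L4,L7}: {L0} ∩ {L0,L2} ∩ {L0,L2,L4} ∩ {L0,L5,L7} = {L0}; idom=L0
  L6: preds {L3,L4}: {L0,L2,L3} ∩ {L0,L2,L4} = {L0,L2}; idom=L2

DF derivation:
  join L5 pred L0: · stop@L0
  join L5 pred L2: L2 stop@L0
  join L5 pred L4: L4→L2 stop@L0
  join L5 pred L7: L7→L5 stop@L0
  join L6 pred L3: L3 stop@L2
  join L6 pred L4: L4 stop@L2
  L0 → ∅
  L1 → ∅
  L2 → {L5}
  L3 → {L6}
  L4 → {L5,L6}
  L5 → {L5}
  L6 → ∅
  L7 → {L5}
  L8 → ∅

φ for d: defs {L2,L8}
  DF⁺ = {L5}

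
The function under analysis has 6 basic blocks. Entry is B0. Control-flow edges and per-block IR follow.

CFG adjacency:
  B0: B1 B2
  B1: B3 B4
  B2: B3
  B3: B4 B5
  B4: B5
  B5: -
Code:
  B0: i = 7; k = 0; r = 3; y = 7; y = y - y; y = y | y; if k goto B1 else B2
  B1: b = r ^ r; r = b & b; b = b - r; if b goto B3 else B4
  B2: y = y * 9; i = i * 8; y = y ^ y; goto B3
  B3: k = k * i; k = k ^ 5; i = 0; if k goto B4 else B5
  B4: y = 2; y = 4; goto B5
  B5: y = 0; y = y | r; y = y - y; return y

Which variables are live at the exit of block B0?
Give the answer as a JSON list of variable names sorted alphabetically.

Answer: ["i", "k", "r", "y"]

Analysis:
def/use:
  B0 def {i,k,r,y} use ∅
  B1 def {b,r} use {r}
  B2 def {i,y} use {i,y}
  B3 def {i,k} use {i,k}
  B4 def {y} use ∅
  B5 def {y} use {r}

Backward fixpoint:
  live B0: ∅→{i,k,r,y}
  live B1: {i,k,r}→{i,k,r}
  live B2: {i,k,r,y}→{i,k,r}
  live B3: {i,k,r}→{r}
  live B4: {r}→{r}
  live B5: {r}→∅

live-out(B0) = ["i", "k", "r", "y"]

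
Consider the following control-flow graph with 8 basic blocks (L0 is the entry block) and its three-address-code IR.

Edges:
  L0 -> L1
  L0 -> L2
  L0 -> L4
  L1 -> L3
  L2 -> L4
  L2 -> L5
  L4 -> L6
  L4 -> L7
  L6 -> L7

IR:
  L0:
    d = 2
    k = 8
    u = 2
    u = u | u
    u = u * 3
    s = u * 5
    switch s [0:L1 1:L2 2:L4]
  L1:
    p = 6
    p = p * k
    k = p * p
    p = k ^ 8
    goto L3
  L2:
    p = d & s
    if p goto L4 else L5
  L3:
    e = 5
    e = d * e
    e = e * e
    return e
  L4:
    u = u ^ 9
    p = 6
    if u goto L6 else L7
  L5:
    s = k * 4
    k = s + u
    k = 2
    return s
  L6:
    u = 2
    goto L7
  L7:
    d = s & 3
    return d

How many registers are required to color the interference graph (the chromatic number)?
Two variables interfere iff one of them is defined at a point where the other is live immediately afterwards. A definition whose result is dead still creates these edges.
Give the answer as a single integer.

Answer: 5

Derivation:
Block summaries:
  L0 def {d,k,s,u} use ∅
  L1 def {k,p} use {k}
  L2 def {p} use {d,s}
  L3 def {e} use {d}
  L4 def {p,u} use {u}
  L5 def {k,s} use {k,u}
  L6 def {u} use ∅
  L7 def {d} use {s}

Backward fixpoint:
  live L0: ∅→{d,k,s,u}
  live L1: {d,k}→{d}
  live L2: {d,k,s,u}→{k,s,u}
  live L3: {d}→∅
  live L4: {s,u}→{s}
  live L5: {k,u}→∅
  live L6: {s}→{s}
  live L7: {s}→∅

Conflict graph:
  d: {e,k,p,s,u}
  e: {d}
  k: {d,p,s,u}
  p: {d,k,s,u}
  s: {d,k,p,u}
  u: {d,k,p,s}

Registers:
  {d,k,p,s,u} pairwise interfere (5-clique) ⇒ χ ≥ 5
  5-colouring: c0={d}  c1={e,k}  c2={p}  c3={s}  c4={u}
  χ = 5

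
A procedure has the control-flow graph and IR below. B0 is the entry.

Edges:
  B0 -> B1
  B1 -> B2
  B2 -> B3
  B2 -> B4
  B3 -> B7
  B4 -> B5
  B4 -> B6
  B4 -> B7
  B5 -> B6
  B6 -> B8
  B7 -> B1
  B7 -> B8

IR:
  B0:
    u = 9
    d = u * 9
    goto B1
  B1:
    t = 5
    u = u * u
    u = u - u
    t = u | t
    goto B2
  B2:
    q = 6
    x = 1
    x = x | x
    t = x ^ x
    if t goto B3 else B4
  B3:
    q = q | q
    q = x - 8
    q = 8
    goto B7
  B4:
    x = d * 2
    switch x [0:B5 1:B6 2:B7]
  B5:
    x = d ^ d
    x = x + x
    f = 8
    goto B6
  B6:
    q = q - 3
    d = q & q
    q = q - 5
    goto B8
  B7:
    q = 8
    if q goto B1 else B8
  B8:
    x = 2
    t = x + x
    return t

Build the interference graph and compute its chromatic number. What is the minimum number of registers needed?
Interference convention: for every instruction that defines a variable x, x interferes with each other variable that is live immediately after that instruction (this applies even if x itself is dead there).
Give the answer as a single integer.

def/use:
  B0 def {d,u} use ∅
  B1 def {t,u} use {u}
  B2 def {q,t,x} use ∅
  B3 def {q} use {q,x}
  B4 def {x} use {d}
  B5 def {f,x} use {d}
  B6 def {d,q} use {q}
  B7 def {q} use ∅
  B8 def {t,x} use ∅

Liveness:
  live B0: ∅→{d,u}
  live B1: {d,u}→{d,u}
  live B2: {d,u}→{d,q,u,x}
  live B3: {d,q,u,x}→{d,u}
  live B4: {d,q,u}→{d,q,u}
  live B5: {d,q}→{q}
  live B6: {q}→∅
  live B7: {d,u}→{d,u}
  live B8: ∅→∅

Conflict graph:
  d — {q,t,u,x}
  f — {q}
  q — {d,f,t,u,x}
  t — {d,q,u,x}
  u — {d,q,t,x}
  x — {d,q,t,u}

Colouring:
  lower bound: {d,q,t,u,x} mutually conflict ⇒ χ ≥ 5
  5-colouring: r0={q}  r1={d,f}  r2={t}  r3={u}  r4={x}
  χ = 5

Answer: 5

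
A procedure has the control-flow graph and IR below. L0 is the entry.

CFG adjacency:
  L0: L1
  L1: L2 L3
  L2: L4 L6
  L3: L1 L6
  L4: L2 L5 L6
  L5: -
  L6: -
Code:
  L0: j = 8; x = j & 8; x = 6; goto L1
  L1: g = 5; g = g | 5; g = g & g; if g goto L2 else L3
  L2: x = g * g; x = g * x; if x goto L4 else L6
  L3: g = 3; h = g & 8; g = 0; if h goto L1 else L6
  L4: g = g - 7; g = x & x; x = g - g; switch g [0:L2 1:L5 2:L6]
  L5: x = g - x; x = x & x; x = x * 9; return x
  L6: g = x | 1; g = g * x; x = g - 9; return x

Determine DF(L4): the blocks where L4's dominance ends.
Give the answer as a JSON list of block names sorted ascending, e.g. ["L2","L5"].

idom tree: L1←L0 L2←L1 L3←L1 L4←L2 L5←L4 L6←L1
Join-block Dom:
  L1: preds {L0,L3}: {L0} ∩ {L0,L1,L3} = {L0}; idom=L0
  L2: preds {L1,L4}: {L0,L1} ∩ {L0,L1,L2,L4} = {L0,L1}; idom=L1
  L6: preds {L2,L3,L4}: {L0,L1,L2} ∩ {L0,L1,L3} ∩ {L0,L1,L2,L4} = {L0,L1}; idom=L1

Frontier:
  L1←L0: walk · to L0
  L1←L3: walk L3→L1 to L0
  L2←L1: walk · to L1
  L2←L4: walk L4→L2 to L1
  L6←L2: walk L2 to L1
  L6←L3: walk L3 to L1
  L6←L4: walk L4→L2 to L1
  L0: DF=∅
  L1: DF={L1}
  L2: DF={L2,L6}
  L3: DF={L1,L6}
  L4: DF={L2,L6}
  L5: DF=∅
  L6: DF=∅

DF(L4) = ["L2", "L6"]

Answer: ["L2", "L6"]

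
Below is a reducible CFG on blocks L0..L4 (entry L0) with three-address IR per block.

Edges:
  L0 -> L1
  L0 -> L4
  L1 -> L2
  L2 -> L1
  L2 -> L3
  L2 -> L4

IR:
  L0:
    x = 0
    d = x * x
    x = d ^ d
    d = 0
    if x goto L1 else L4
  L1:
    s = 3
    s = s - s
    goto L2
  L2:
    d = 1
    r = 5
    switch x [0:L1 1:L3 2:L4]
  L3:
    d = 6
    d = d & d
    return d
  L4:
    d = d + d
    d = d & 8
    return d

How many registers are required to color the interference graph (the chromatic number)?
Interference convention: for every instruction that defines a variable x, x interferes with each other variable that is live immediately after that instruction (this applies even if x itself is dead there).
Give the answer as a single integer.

def/use:
  L0: def={d,x} ue=∅
  L1: def={s} ue=∅
  L2: def={d,r} ue={x}
  L3: def={d} ue=∅
  L4: def={d} ue={d}

Live sets:
  L0 li=∅ lo={d,x}
  L1 li={x} lo={x}
  L2 li={x} lo={d,x}
  L3 li=∅ lo=∅
  L4 li={d} lo=∅

Conflict graph:
  d — {r,x}
  r — {d,x}
  s — {x}
  x — {d,r,s}

Chromatic number:
  {d,r,x} pairwise interfere (3-clique) ⇒ χ ≥ 3
  3-colouring: r0={x}  r1={d,s}  r2={r}
  χ = 3

Answer: 3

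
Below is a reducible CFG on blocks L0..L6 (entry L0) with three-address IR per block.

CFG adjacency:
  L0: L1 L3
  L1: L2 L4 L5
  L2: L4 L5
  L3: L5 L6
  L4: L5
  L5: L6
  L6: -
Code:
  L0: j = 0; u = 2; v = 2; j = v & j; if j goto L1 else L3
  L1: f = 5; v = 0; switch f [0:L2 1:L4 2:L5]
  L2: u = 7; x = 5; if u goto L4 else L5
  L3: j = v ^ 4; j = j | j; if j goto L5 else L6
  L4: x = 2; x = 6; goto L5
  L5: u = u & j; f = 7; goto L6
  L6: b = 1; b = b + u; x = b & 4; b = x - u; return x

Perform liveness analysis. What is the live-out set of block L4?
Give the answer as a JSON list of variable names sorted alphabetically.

Answer: ["j", "u"]

Derivation:
def/use:
  L0: {j,u,v} / ∅
  L1: {f,v} / ∅
  L2: {u,x} / ∅
  L3: {j} / {v}
  L4: {x} / ∅
  L5: {f,u} / {j,u}
  L6: {b,x} / {u}

Live sets:
  L0: in=∅ out={j,u,v}
  L1: in={j,u} out={j,u}
  L2: in={j} out={j,u}
  L3: in={u,v} out={j,u}
  L4: in={j,u} out={j,u}
  L5: in={j,u} out={u}
  L6: in={u} out=∅

live-out(L4) = ["j", "u"]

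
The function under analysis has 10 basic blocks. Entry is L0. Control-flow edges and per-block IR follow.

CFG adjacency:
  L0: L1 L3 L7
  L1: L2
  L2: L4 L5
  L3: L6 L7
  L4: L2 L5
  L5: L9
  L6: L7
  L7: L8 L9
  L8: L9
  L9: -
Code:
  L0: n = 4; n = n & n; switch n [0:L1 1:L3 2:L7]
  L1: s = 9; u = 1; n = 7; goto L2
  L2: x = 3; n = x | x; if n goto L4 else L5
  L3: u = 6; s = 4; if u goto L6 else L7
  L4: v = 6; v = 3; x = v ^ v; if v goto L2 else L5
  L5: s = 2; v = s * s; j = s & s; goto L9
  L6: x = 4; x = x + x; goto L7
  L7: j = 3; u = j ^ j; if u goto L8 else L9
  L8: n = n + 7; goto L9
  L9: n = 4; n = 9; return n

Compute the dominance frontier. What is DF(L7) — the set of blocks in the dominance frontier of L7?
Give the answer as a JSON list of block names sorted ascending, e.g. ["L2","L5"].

Answer: ["L9"]

Analysis:
idom tree: L1←L0 L2←L1 L3←L0 L4←L2 L5←L2 L6←L3 L7←L0 L8←L7 L9←L0
Dom at joins:
  L2: preds {L1,L4}: {L0,L1} ∩ {L0,L1,L2,L4} = {L0,L1}; idom=L1
  L5: preds {L2,L4}: {L0,L1,L2} ∩ {L0,L1,L2,L4} = {L0,L1,L2}; idom=L2
  L7: preds {L0,L3,L6}: {L0} ∩ {L0,L3} ∩ {L0,L3,L6} = {L0}; idom=L0
  L9: preds {L5,L7,L8}: {L0,L1,L2,L5} ∩ {L0,L7} ∩ {L0,L7,L8} = {L0}; idom=L0

Frontier:
  L2←L1: walk · to L1
  L2←L4: walk L4→L2 to L1
  L5←L2: walk · to L2
  L5←L4: walk L4 to L2
  L7←L0: walk · to L0
  L7←L3: walk L3 to L0
  L7←L6: walk L6→L3 to L0
  L9←L5: walk L5→L2→L1 to L0
  L9←L7: walk L7 to L0
  L9←L8: walk L8→L7 to L0
  L0 → ∅
  L1 → {L9}
  L2 → {L2,L9}
  L3 → {L7}
  L4 → {L2,L5}
  L5 → {L9}
  L6 → {L7}
  L7 → {L9}
  L8 → {L9}
  L9 → ∅

DF(L7) = ["L9"]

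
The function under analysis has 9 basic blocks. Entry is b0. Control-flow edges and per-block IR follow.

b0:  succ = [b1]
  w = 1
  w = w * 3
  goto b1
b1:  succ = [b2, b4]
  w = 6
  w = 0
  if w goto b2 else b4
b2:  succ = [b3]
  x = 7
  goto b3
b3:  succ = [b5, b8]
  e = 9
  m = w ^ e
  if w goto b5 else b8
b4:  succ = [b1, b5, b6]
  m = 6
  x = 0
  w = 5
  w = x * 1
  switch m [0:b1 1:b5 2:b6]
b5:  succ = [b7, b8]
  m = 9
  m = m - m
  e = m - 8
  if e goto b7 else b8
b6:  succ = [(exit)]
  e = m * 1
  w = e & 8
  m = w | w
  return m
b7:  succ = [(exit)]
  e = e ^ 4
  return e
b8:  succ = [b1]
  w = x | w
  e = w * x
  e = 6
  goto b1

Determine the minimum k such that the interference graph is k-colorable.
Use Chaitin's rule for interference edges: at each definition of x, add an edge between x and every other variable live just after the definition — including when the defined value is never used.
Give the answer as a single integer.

Answer: 3

Working:
Block summaries:
  b0: {w} / ∅
  b1: {w} / ∅
  b2: {x} / ∅
  b3: {e,m} / {w}
  b4: {m,w,x} / ∅
  b5: {e,m} / ∅
  b6: {e,m,w} / {m}
  b7: {e} / {e}
  b8: {e,w} / {w,x}

Live sets:
  b0: in=∅ out=∅
  b1: in=∅ out={w}
  b2: in={w} out={w,x}
  b3: in={w,x} out={w,x}
  b4: in=∅ out={m,w,x}
  b5: in={w,x} out={e,w,x}
  b6: in={m} out=∅
  b7: in={e} out=∅
  b8: in={w,x} out=∅

Interfere edges:
  e: {w,x}
  m: {w,x}
  w: {e,m,x}
  x: {e,m,w}

Registers:
  {e,w,x} pairwise interfere (3-clique) ⇒ χ ≥ 3
  assign e→c2 m→c2 w→c0 x→c1 — no edge inside a register ⇒ χ ≤ 3
  χ = 3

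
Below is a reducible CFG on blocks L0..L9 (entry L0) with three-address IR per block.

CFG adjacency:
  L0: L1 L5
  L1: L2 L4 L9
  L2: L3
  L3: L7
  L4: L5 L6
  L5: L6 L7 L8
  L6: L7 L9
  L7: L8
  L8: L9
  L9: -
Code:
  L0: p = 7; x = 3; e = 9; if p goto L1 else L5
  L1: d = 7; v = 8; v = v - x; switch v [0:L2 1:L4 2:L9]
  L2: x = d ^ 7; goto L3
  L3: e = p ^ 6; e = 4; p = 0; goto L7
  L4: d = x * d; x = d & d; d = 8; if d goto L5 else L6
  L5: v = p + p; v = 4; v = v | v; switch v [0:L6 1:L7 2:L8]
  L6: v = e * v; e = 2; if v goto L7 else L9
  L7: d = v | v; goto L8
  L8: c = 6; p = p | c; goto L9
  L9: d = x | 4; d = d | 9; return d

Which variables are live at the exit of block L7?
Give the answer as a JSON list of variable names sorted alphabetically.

Answer: ["p", "x"]

Analysis:
Block summaries:
  L0: def={e,p,x} ue=∅
  L1: def={d,v} ue={x}
  L2: def={x} ue={d}
  L3: def={e,p} ue={p}
  L4: def={d,x} ue={d,x}
  L5: def={v} ue={p}
  L6: def={e,v} ue={e,v}
  L7: def={d} ue={v}
  L8: def={c,p} ue={p}
  L9: def={d} ue={x}

Live sets:
  L0 li=∅ lo={e,p,x}
  L1 li={e,p,x} lo={d,e,p,v,x}
  L2 li={d,p,v} lo={p,v,x}
  L3 li={p,v,x} lo={p,v,x}
  L4 li={d,e,p,v,x} lo={e,p,v,x}
  L5 li={e,p,x} lo={e,p,v,x}
  L6 li={e,p,v,x} lo={p,v,x}
  L7 li={p,v,x} lo={p,x}
  L8 li={p,x} lo={x}
  L9 li={x} lo=∅

live-out(L7) = ["p", "x"]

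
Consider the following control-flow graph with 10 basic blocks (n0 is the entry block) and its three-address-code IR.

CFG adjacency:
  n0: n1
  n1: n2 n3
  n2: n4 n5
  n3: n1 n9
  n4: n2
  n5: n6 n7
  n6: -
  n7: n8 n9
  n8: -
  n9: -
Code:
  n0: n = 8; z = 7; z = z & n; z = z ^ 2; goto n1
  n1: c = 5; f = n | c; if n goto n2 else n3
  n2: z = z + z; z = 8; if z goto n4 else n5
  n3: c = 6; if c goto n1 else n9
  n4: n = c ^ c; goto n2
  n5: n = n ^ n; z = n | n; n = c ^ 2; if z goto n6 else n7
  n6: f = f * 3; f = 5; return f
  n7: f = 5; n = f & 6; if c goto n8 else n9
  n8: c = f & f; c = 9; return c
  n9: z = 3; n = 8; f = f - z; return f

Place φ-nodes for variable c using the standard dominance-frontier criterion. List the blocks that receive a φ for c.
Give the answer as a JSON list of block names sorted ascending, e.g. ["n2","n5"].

idom tree: n1←n0 n2←n1 n3←n1 n4←n2 n5←n2 n6←n5 n7←n5 n8←n7 n9←n1
Dom∩ at merges:
  n1: preds {n0,n3}: {n0} ∩ {n0,n1,n3} = {n0}; idom=n0
  n2: preds {n1,n4}: {n0,n1} ∩ {n0,n1,n2,n4} = {n0,n1}; idom=n1
  n9: preds {n3,n7}: {n0,n1,n3} ∩ {n0,n1,n2,n5,n7} = {n0,n1}; idom=n1

DF walk-up:
  join n1 pred n0: · stop@n0
  join n1 pred n3: n3→n1 stop@n0
  join n2 pred n1: · stop@n1
  join n2 pred n4: n4→n2 stop@n1
  join n9 pred n3: n3 stop@n1
  join n9 pred n7: n7→n5→n2 stop@n1
  n0 → ∅
  n1 → {n1}
  n2 → {n2,n9}
  n3 → {n1,n9}
  n4 → {n2}
  n5 → {n9}
  n6 → ∅
  n7 → {n9}
  n8 → ∅
  n9 → ∅

φ for c: defs {n1,n3,n8}
  DF⁺ = {n1,n9}

Answer: ["n1", "n9"]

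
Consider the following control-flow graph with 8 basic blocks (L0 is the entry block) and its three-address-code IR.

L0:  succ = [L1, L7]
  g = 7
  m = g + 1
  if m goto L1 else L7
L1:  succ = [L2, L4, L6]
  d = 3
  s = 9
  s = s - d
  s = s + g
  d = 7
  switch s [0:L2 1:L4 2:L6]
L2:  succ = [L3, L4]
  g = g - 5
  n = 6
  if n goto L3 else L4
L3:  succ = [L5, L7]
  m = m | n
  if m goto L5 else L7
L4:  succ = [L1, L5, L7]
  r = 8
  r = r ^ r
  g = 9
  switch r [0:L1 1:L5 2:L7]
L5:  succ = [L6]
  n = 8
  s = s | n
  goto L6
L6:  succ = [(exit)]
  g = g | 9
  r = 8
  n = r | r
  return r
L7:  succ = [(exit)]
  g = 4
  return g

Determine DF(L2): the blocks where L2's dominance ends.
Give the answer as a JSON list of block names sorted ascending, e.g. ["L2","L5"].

Answer: ["L4", "L5", "L7"]

Analysis:
idom tree: L1←L0 L2←L1 L3←L2 L4←L1 L5←L1 L6←L1 L7←L0
Dom∩ at merges:
  L1: preds {L0,L4}: {L0} ∩ {L0,L1,L4} = {L0}; idom=L0
  L4: preds {L1,L2}: {L0,L1} ∩ {L0,L1,L2} = {L0,L1}; idom=L1
  L5: preds {L3,L4}: {L0,L1,L2,L3} ∩ {L0,L1,L4} = {L0,L1}; idom=L1
  L6: preds {L1,L5}: {L0,L1} ∩ {L0,L1,L5} = {L0,L1}; idom=L1
  L7: preds {L0,L3,L4}: {L0} ∩ {L0,L1,L2,L3} ∩ {L0,L1,L4} = {L0}; idom=L0

DF walk-up:
  L1←L0: walk · to L0
  L1←L4: walk L4→L1 to L0
  L4←L1: walk · to L1
  L4←L2: walk L2 to L1
  L5←L3: walk L3→L2 to L1
  L5←L4: walk L4 to L1
  L6←L1: walk · to L1
  L6←L5: walk L5 to L1
  L7←L0: walk · to L0
  L7←L3: walk L3→L2→L1 to L0
  L7←L4: walk L4→L1 to L0
  L0: DF=∅
  L1: DF={L1,L7}
  L2: DF={L4,L5,L7}
  L3: DF={L5,L7}
  L4: DF={L1,L5,L7}
  L5: DF={L6}
  L6: DF=∅
  L7: DF=∅

DF(L2) = ["L4", "L5", "L7"]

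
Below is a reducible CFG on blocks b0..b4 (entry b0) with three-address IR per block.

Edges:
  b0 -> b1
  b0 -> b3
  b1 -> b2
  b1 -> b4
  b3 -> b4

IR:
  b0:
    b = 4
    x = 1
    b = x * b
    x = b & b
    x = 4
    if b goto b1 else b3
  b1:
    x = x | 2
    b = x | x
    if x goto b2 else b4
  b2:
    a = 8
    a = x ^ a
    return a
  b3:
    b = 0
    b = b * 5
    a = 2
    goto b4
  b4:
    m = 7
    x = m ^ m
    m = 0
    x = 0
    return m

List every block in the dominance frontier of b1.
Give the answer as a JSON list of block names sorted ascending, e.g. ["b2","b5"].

idom tree: b1←b0 b2←b1 b3←b0 b4←b0
Dom at joins:
  b4: preds {b1,b3}: {b0,b1} ∩ {b0,b3} = {b0}; idom=b0

DF walk-up:
  join b4 pred b1: b1 stop@b0
  join b4 pred b3: b3 stop@b0
  b0: DF=∅
  b1: DF={b4}
  b2: DF=∅
  b3: DF={b4}
  b4: DF=∅

DF(b1) = ["b4"]

Answer: ["b4"]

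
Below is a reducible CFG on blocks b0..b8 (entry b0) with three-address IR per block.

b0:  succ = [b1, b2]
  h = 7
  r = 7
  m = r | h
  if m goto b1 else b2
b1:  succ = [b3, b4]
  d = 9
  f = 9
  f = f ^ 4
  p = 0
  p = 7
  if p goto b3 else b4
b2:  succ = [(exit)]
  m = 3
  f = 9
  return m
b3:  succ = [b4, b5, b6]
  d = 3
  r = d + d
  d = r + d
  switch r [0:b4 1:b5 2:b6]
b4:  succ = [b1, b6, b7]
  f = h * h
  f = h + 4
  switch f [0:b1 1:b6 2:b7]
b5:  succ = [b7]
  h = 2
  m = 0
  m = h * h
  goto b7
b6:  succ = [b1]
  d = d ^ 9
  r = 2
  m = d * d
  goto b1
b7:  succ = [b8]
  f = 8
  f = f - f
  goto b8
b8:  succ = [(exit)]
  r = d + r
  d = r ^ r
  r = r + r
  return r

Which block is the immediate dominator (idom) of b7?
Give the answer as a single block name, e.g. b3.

Answer: b1

Working:
idom tree: b1←b0 b2←b0 b3←b1 b4←b1 b5←b3 b6←b1 b7←b1 b8←b7
Dom at joins:
  b1: preds {b0,b4,b6}: {b0} ∩ {b0,b1,b4} ∩ {b0,b1,b6} = {b0}; idom=b0
  b4: preds {b1,b3}: {b0,b1} ∩ {b0,b1,b3} = {b0,b1}; idom=b1
  b6: preds {b3,b4}: {b0,b1,b3} ∩ {b0,b1,b4} = {b0,b1}; idom=b1
  b7: preds {b4,b5}: {b0,b1,b4} ∩ {b0,b1,b3,b5} = {b0,b1}; idom=b1

idom(b7) = b1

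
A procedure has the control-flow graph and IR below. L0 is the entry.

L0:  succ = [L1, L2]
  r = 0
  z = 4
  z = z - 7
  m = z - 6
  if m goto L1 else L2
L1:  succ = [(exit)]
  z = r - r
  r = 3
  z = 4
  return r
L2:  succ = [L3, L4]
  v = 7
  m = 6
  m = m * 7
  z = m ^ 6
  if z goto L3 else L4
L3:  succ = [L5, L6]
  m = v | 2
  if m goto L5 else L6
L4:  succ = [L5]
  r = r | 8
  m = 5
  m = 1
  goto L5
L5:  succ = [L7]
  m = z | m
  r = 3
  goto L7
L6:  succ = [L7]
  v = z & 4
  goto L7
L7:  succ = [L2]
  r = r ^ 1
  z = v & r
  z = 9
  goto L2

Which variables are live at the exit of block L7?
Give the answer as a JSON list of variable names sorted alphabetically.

def/use:
  L0: def={m,r,z} ue=∅
  L1: def={r,z} ue={r}
  L2: def={m,v,z} ue=∅
  L3: def={m} ue={v}
  L4: def={m,r} ue={r}
  L5: def={m,r} ue={m,z}
  L6: def={v} ue={z}
  L7: def={r,z} ue={r,v}

Backward fixpoint:
  L0 li=∅ lo={r}
  L1 li={r} lo=∅
  L2 li={r} lo={r,v,z}
  L3 li={r,v,z} lo={m,r,v,z}
  L4 li={r,v,z} lo={m,v,z}
  L5 li={m,v,z} lo={r,v}
  L6 li={r,z} lo={r,v}
  L7 li={r,v} lo={r}

live-out(L7) = ["r"]

Answer: ["r"]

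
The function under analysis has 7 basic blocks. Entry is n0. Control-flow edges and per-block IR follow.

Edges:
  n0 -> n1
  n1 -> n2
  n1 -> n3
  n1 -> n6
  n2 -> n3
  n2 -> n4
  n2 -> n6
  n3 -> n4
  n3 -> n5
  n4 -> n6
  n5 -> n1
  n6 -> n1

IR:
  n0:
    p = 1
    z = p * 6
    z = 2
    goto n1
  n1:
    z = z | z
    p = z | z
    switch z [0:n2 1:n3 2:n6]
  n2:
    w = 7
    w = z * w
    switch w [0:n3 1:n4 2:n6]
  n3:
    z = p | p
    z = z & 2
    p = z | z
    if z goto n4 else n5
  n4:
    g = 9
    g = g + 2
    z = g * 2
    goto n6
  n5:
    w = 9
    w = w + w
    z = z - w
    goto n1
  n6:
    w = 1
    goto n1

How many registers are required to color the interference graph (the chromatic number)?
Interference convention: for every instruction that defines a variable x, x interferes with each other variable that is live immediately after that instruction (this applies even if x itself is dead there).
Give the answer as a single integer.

Answer: 3

Working:
def/use:
  n0: {p,z} / ∅
  n1: {p,z} / {z}
  n2: {w} / {z}
  n3: {p,z} / {p}
  n4: {g,z} / ∅
  n5: {w,z} / {z}
  n6: {w} / ∅

Backward fixpoint:
  live n0: ∅→{z}
  live n1: {z}→{p,z}
  live n2: {p,z}→{p,z}
  live n3: {p}→{z}
  live n4: ∅→{z}
  live n5: {z}→{z}
  live n6: {z}→{z}

Interfere edges:
  g — ∅
  p — {w,z}
  w — {p,z}
  z — {p,w}

Colouring:
  clique {p,w,z} ⇒ need ≥ 3
  3-colouring: c0={g,p}  c1={w}  c2={z}
  χ = 3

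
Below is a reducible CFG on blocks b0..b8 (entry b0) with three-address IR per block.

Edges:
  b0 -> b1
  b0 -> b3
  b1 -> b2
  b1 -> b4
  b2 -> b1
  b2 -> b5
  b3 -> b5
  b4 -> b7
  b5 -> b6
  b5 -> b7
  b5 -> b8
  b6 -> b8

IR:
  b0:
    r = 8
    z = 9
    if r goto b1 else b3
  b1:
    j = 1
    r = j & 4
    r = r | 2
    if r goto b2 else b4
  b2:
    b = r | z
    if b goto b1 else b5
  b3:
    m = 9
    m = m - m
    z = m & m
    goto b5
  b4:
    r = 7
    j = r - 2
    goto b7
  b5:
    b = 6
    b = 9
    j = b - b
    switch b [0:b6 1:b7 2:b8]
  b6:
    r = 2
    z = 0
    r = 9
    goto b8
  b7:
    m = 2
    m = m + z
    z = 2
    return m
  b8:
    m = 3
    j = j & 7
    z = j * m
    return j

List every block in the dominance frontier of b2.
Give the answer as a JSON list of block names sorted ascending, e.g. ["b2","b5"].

Answer: ["b1", "b5"]

Working:
idom tree: b1←b0 b2←b1 b3←b0 b4←b1 b5←b0 b6←b5 b7←b0 b8←b5
Dom at joins:
  b1: preds {b0,b2}: {b0} ∩ {b0,b1,b2} = {b0}; idom=b0
  b5: preds {b2,b3}: {b0,b1,b2} ∩ {b0,b3} = {b0}; idom=b0
  b7: preds {b4,b5}: {b0,b1,b4} ∩ {b0,b5} = {b0}; idom=b0
  b8: preds {b5,b6}: {b0,b5} ∩ {b0,b5,b6} = {b0,b5}; idom=b5

DF derivation:
  b1←b0: walk · to b0
  b1←b2: walk b2→b1 to b0
  b5←b2: walk b2→b1 to b0
  b5←b3: walk b3 to b0
  b7←b4: walk b4→b1 to b0
  b7←b5: walk b5 to b0
  b8←b5: walk · to b5
  b8←b6: walk b6 to b5
  b0: DF=∅
  b1: DF={b1,b5,b7}
  b2: DF={b1,b5}
  b3: DF={b5}
  b4: DF={b7}
  b5: DF={b7}
  b6: DF={b8}
  b7: DF=∅
  b8: DF=∅

DF(b2) = ["b1", "b5"]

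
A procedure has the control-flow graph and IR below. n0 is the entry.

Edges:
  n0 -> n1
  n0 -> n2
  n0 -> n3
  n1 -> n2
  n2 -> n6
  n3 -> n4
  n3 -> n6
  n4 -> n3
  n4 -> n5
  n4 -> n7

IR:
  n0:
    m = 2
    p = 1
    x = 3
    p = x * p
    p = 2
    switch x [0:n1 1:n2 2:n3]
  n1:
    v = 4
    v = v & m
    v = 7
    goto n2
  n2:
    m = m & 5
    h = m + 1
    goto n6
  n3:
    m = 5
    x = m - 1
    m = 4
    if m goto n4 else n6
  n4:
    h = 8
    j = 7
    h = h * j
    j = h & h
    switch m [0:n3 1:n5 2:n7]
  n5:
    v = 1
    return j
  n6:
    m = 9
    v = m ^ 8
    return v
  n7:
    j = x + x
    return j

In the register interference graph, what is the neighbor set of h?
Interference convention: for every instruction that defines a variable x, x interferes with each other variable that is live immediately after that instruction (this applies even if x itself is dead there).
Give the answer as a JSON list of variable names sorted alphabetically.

def/use:
  n0: def={m,p,x} ue=∅
  n1: def={v} ue={m}
  n2: def={h,m} ue={m}
  n3: def={m,x} ue=∅
  n4: def={h,j} ue={m}
  n5: def={v} ue={j}
  n6: def={m,v} ue=∅
  n7: def={j} ue={x}

Live sets:
  n0 li=∅ lo={m}
  n1 li={m} lo={m}
  n2 li={m} lo=∅
  n3 li=∅ lo={m,x}
  n4 li={m,x} lo={j,x}
  n5 li={j} lo=∅
  n6 li=∅ lo=∅
  n7 li={x} lo=∅

Conflict graph:
  h↔{j,m,x}
  j↔{h,m,v,x}
  m↔{h,j,p,v,x}
  p↔{m,x}
  v↔{j,m}
  x↔{h,j,m,p}

N(h) = ["j", "m", "x"]

Answer: ["j", "m", "x"]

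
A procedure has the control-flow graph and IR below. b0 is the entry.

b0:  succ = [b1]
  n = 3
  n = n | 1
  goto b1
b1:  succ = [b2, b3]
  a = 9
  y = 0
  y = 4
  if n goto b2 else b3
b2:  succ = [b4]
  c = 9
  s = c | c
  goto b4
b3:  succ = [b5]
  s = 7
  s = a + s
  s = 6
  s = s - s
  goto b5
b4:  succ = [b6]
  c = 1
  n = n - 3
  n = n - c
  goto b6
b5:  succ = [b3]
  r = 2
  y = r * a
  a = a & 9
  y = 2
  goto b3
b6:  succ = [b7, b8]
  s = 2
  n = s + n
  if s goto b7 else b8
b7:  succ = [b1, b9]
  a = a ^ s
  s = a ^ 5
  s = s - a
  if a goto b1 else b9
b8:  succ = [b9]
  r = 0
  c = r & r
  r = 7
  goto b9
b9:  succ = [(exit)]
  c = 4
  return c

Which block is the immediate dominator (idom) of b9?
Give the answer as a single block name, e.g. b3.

Answer: b6

Analysis:
idom tree: b1←b0 b2←b1 b3←b1 b4←b2 b5←b3 b6←b4 b7←b6 b8←b6 b9←b6
Join-block Dom:
  b1: preds {b0,b7}: {b0} ∩ {b0,b1,b2,b4,b6,b7} = {b0}; idom=b0
  b3: preds {b1,b5}: {b0,b1} ∩ {b0,b1,b3,b5} = {b0,b1}; idom=b1
  b9: preds {b7,b8}: {b0,b1,b2,b4,b6,b7} ∩ {b0,b1,b2,b4,b6,b8} = {b0,b1,b2,b4,b6}; idom=b6

idom(b9) = b6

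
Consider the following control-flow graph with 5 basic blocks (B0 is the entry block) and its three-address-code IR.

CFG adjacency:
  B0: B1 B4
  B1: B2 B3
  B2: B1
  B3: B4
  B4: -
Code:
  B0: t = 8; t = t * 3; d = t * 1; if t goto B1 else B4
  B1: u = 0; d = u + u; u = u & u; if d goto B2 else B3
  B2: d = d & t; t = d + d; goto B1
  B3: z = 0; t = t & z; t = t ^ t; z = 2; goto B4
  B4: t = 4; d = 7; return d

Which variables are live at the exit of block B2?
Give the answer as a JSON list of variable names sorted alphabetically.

Answer: ["t"]

Analysis:
Per-block:
  B0: {d,t} / ∅
  B1: {d,u} / ∅
  B2: {d,t} / {d,t}
  B3: {t,z} / {t}
  B4: {d,t} / ∅

Liveness:
  B0 li=∅ lo={t}
  B1 li={t} lo={d,t}
  B2 li={d,t} lo={t}
  B3 li={t} lo=∅
  B4 li=∅ lo=∅

live-out(B2) = ["t"]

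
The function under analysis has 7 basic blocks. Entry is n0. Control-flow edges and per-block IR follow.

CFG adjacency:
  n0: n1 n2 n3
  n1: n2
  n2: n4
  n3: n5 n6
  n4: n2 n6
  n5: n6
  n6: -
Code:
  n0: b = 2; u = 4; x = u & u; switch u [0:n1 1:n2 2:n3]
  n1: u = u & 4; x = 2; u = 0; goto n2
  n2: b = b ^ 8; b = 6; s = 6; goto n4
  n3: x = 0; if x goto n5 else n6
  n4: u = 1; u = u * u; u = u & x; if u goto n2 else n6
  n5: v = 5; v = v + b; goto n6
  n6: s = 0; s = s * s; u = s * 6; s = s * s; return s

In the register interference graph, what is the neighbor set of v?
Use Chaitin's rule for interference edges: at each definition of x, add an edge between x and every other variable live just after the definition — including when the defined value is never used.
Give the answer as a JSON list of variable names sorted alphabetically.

Block summaries:
  n0: {b,u,x} / ∅
  n1: {u,x} / {u}
  n2: {b,s} / {b}
  n3: {x} / ∅
  n4: {u} / {x}
  n5: {v} / {b}
  n6: {s,u} / ∅

Liveness:
  n0 li=∅ lo={b,u,x}
  n1 li={b,u} lo={b,x}
  n2 li={b,x} lo={b,x}
  n3 li={b} lo={b}
  n4 li={b,x} lo={b,x}
  n5 li={b} lo=∅
  n6 li=∅ lo=∅

Interfere edges:
  b: {s,u,v,x}
  s: {b,u,x}
  u: {b,s,x}
  v: {b}
  x: {b,s,u}

N(v) = ["b"]

Answer: ["b"]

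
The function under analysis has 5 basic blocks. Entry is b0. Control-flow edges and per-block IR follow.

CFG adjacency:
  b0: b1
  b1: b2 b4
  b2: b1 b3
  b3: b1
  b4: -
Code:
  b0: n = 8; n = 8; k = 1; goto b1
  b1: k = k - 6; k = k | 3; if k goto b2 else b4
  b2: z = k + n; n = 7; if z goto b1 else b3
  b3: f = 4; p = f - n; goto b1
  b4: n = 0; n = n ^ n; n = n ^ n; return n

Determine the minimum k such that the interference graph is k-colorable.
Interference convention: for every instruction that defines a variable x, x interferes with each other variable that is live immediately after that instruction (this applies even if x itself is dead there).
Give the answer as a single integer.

Answer: 3

Analysis:
def/use:
  b0: def={k,n} ue=∅
  b1: def={k} ue={k}
  b2: def={n,z} ue={k,n}
  b3: def={f,p} ue={n}
  b4: def={n} ue=∅

Liveness:
  b0 li=∅ lo={k,n}
  b1 li={k,n} lo={k,n}
  b2 li={k,n} lo={k,n}
  b3 li={k,n} lo={k,n}
  b4 li=∅ lo=∅

Interfere edges:
  f: {k,n}
  k: {f,n,p,z}
  n: {f,k,p,z}
  p: {k,n}
  z: {k,n}

Colouring:
  {f,k,n} pairwise interfere (3-clique) ⇒ χ ≥ 3
  3-colouring: R0={k}  R1={n}  R2={f,p,z}
  χ = 3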